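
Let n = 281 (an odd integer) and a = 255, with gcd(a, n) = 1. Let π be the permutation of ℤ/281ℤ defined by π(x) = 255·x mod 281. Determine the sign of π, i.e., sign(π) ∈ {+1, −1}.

-1

Start at x=10: 10 → 21 → 16 → 146 → 138 → 65 → 277 → … (one orbit).
Decompose π into cycles: lengths [280, 1] (2 cycles, including the fixed point 0).
sign(π) = (−1)^{n − #cycles} = (−1)^{281−2} = (−1)^279 = -1.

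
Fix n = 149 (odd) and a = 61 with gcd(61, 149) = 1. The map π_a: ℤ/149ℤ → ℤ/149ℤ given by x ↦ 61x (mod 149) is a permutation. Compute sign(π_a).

+1

Start at x=33: 33 → 76 → 17 → 143 → 81 → 24 → 123 → … (one orbit).
Cycle lengths of π_61 on ℤ/149ℤ: [74, 74, 1]; 3 cycles in total.
With 3 cycles on 149 points, sign = (−1)^{149−3} = +1.
(61|149)_J = +1 (Zolotarev's lemma cross-check).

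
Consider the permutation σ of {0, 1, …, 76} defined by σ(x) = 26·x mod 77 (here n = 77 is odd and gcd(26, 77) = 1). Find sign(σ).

Start at x=25: 25 → 34 → 37 → 38 → 64 → 47 → 67 → … (one orbit).
Cycle type of π: 30×2 + 6 + 5×2 + 1; total 6 cycles.
77 − 6 = 71 transpositions; sign(π) = (−1)^71 = -1.
Check: (26/77) = -1 by Zolotarev.

-1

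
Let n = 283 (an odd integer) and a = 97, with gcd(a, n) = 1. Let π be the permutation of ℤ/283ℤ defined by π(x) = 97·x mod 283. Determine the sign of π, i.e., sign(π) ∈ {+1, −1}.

Orbit of 9 under x↦97x: [9, 24, 64, 265, 235, 155, 36]… (length divides ord_283(97)).
π_97 has 3 disjoint cycles with lengths [141, 141, 1] on {0,…,282}.
sign(π) = (−1)^{n − #cycles} = (−1)^{283−3} = (−1)^280 = +1.
(97|283)_J = +1 (Zolotarev's lemma cross-check).

+1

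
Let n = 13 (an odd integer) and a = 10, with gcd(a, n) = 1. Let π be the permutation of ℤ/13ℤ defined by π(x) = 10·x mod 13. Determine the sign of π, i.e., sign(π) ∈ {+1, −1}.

+1

Trace 9: π^k(9) = [9, 12, 3, 4, 1, 10] for k=0..5.
3 cycles of lengths [6, 6, 1].
sign(π) = (−1)^{n − #cycles} = (−1)^{13−3} = (−1)^10 = +1.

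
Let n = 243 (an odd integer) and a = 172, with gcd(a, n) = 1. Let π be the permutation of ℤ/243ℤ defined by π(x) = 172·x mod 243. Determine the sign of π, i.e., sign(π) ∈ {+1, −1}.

Orbit of 64 under x↦172x: [64, 73, 163, 91, 100, 190, 118]… (length divides ord_243(172)).
Cycle type of π: 27×6 + 9×6 + 3×6 + 1×9; total 27 cycles.
n − c = 243 − 27 = 216; sign = (−1)^216 = +1.

+1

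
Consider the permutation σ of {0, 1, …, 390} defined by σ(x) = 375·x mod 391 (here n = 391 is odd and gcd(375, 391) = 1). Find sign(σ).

Start at x=324: 324 → 290 → 52 → 341 → 18 → 103 → 307 → … (one orbit).
34 cycles of lengths [22, 22, 22, 22, 22, 22, 22, 22, 22, 22, 22, 22, 22, 22, 22, 22, 22, 1, 1, 1, 1, 1, 1, 1, 1, 1, 1, 1, 1, 1, 1, 1, 1, 1].
With 34 cycles on 391 points, sign = (−1)^{391−34} = -1.
(375|391)_J = -1 (Zolotarev's lemma cross-check).

-1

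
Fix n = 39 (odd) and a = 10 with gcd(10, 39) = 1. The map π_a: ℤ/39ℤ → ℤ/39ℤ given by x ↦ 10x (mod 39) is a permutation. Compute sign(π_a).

Orbit of 25 under x↦10x: [25, 16, 4, 1, 10, 22]… (length divides ord_39(10)).
Cycle lengths of π_10 on ℤ/39ℤ: [6, 6, 6, 6, 6, 6, 1, 1, 1]; 9 cycles in total.
n − c = 39 − 9 = 30; sign = (−1)^30 = +1.
Check: (10/39) = +1 by Zolotarev.

+1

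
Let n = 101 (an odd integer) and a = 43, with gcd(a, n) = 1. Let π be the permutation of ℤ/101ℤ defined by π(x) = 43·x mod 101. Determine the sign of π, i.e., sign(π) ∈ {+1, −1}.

Trace 21: π^k(21) = [21, 95, 45, 16, 82, 92, 17] for k=0..6.
Cycle lengths of π_43 on ℤ/101ℤ: [50, 50, 1]; 3 cycles in total.
With 3 cycles on 101 points, sign = (−1)^{101−3} = +1.
The Jacobi symbol (43|101) = +1 (Zolotarev) agrees.

+1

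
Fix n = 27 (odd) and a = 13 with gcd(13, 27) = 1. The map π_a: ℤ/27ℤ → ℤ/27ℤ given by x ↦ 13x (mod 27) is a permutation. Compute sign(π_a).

Trace 16: π^k(16) = [16, 19, 4, 25, 1, 13, 7] for k=0..6.
Decompose π into cycles: lengths [9, 9, 3, 3, 1, 1, 1] (7 cycles, including the fixed point 0).
n − c = 27 − 7 = 20; sign = (−1)^20 = +1.

+1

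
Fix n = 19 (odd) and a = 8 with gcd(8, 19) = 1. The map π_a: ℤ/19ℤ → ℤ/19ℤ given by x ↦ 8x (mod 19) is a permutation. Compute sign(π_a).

Orbit of 7 under x↦8x: [7, 18, 11, 12, 1, 8]… (length divides ord_19(8)).
Cycle type of π: 6×3 + 1; total 4 cycles.
19 − 4 = 15 transpositions; sign(π) = (−1)^15 = -1.
(8|19)_J = -1 (Zolotarev's lemma cross-check).

-1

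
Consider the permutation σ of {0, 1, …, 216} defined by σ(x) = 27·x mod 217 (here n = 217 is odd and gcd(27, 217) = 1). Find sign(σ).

+1

Trace 209: π^k(209) = [209, 1, 27, 78, 153, 8, 216] for k=0..6.
π_27 has 25 disjoint cycles with lengths [10, 10, 10, 10, 10, 10, 10, 10, 10, 10, 10, 10, 10, 10, 10, 10, 10, 10, 10, 10, 10, 2, 2, 2, 1] on {0,…,216}.
With 25 cycles on 217 points, sign = (−1)^{217−25} = +1.
Zolotarev: (27|217) = +1, matching the cycle-count sign.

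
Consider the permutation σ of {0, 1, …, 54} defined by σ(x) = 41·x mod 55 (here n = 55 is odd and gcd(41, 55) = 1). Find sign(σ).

-1

Trace 41: π^k(41) = [41, 31, 6, 26, 21, 36, 46] for k=0..6.
10 cycles of lengths [10, 10, 10, 10, 10, 1, 1, 1, 1, 1].
55 − 10 = 45 transpositions; sign(π) = (−1)^45 = -1.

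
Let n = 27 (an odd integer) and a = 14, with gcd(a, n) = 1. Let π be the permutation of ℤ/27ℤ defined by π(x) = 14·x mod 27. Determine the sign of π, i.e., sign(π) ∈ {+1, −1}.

Trace 25: π^k(25) = [25, 26, 13, 20, 10, 5, 16] for k=0..6.
4 cycles of lengths [18, 6, 2, 1].
27 − 4 = 23 transpositions; sign(π) = (−1)^23 = -1.
Check: (14/27) = -1 by Zolotarev.

-1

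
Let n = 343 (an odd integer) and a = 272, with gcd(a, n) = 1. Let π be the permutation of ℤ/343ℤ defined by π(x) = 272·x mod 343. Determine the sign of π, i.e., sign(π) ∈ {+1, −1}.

-1

Orbit of 211 under x↦272x: [211, 111, 8, 118, 197, 76, 92]… (length divides ord_343(272)).
Cycle type of π: 98×3 + 14×3 + 2×3 + 1; total 10 cycles.
With 10 cycles on 343 points, sign = (−1)^{343−10} = -1.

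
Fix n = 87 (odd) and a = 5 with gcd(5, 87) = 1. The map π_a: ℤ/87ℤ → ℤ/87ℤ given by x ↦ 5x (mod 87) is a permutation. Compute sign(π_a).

Trace 25: π^k(25) = [25, 38, 16, 80, 52, 86, 82] for k=0..6.
Cycle lengths of π_5 on ℤ/87ℤ: [14, 14, 14, 14, 14, 14, 2, 1]; 8 cycles in total.
87 − 8 = 79 transpositions; sign(π) = (−1)^79 = -1.
Via Zolotarev, sign(π_{5}) = (5|87) = -1.

-1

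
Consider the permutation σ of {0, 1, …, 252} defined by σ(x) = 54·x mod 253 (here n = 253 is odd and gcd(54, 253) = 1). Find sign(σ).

Trace 243: π^k(243) = [243, 219, 188, 32, 210, 208, 100] for k=0..6.
Decompose π into cycles: lengths [22, 22, 22, 22, 22, 22, 22, 22, 22, 22, 11, 11, 2, 2, 2, 2, 2, 1] (18 cycles, including the fixed point 0).
n − c = 253 − 18 = 235; sign = (−1)^235 = -1.
Zolotarev: (54|253) = -1, matching the cycle-count sign.

-1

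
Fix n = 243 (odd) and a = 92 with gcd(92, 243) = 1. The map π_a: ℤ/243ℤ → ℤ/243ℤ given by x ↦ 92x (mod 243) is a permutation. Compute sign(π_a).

Start at x=205: 205 → 149 → 100 → 209 → 31 → 179 → 187 → … (one orbit).
6 cycles of lengths [162, 54, 18, 6, 2, 1].
243 − 6 = 237 transpositions; sign(π) = (−1)^237 = -1.

-1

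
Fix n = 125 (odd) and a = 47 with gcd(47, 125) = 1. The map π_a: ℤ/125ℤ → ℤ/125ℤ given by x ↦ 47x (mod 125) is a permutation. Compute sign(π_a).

Start at x=4: 4 → 63 → 86 → 42 → 99 → 28 → 66 → … (one orbit).
Cycle type of π: 100 + 20 + 4 + 1; total 4 cycles.
Σ(ℓ_i−1) = 125−4 = 121; sign = (−1)^121 = -1.
(47|125)_J = -1 (Zolotarev's lemma cross-check).

-1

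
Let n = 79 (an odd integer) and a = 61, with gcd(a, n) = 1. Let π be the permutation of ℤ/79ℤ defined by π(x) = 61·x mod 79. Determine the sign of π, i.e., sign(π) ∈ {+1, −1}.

Start at x=21: 21 → 17 → 10 → 57 → 1 → 61 → 8 → … (one orbit).
4 cycles of lengths [26, 26, 26, 1].
sign(π) = (−1)^{n − #cycles} = (−1)^{79−4} = (−1)^75 = -1.
Via Zolotarev, sign(π_{61}) = (61|79) = -1.

-1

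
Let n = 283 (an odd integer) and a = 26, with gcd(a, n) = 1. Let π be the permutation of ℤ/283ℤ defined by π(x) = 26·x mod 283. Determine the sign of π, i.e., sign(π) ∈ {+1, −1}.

-1

Start at x=110: 110 → 30 → 214 → 187 → 51 → 194 → 233 → … (one orbit).
2 cycles of lengths [282, 1].
Σ(ℓ_i−1) = 283−2 = 281; sign = (−1)^281 = -1.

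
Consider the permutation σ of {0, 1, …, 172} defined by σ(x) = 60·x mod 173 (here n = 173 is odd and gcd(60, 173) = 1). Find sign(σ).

+1

Trace 106: π^k(106) = [106, 132, 135, 142, 43, 158, 138] for k=0..6.
The orbit structure of x ↦ 60x mod 173: 5 orbits of sizes [43, 43, 43, 43, 1].
sign(π) = (−1)^{n − #cycles} = (−1)^{173−5} = (−1)^168 = +1.
Via Zolotarev, sign(π_{60}) = (60|173) = +1.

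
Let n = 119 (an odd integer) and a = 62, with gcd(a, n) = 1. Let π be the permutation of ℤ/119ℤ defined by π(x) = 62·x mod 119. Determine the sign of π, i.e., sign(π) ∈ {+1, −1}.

Trace 97: π^k(97) = [97, 64, 41, 43, 48, 1, 62] for k=0..6.
Cycle type of π: 16×7 + 2×3 + 1; total 11 cycles.
119 − 11 = 108 transpositions; sign(π) = (−1)^108 = +1.
Check: (62/119) = +1 by Zolotarev.

+1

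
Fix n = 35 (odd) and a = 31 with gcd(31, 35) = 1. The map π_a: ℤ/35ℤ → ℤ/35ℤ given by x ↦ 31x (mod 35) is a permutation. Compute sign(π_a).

Trace 6: π^k(6) = [6, 11, 26, 1, 31, 16] for k=0..5.
Cycle type of π: 6×5 + 1×5; total 10 cycles.
Σ(ℓ_i−1) = 35−10 = 25; sign = (−1)^25 = -1.

-1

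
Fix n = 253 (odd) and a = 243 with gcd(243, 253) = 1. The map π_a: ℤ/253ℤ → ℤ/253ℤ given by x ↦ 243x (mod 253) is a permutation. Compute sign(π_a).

Trace 144: π^k(144) = [144, 78, 232, 210, 177, 1, 243] for k=0..6.
Cycle lengths of π_243 on ℤ/253ℤ: [11, 11, 11, 11, 11, 11, 11, 11, 11, 11, 11, 11, 11, 11, 11, 11, 11, 11, 11, 11, 11, 11, 1, 1, 1, 1, 1, 1, 1, 1, 1, 1, 1]; 33 cycles in total.
Σ(ℓ_i−1) = 253−33 = 220; sign = (−1)^220 = +1.
Check: (243/253) = +1 by Zolotarev.

+1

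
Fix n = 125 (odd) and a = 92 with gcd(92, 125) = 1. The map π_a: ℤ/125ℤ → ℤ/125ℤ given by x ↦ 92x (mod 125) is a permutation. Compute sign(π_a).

Start at x=54: 54 → 93 → 56 → 27 → 109 → 28 → 76 → … (one orbit).
Cycle lengths of π_92 on ℤ/125ℤ: [100, 20, 4, 1]; 4 cycles in total.
n − c = 125 − 4 = 121; sign = (−1)^121 = -1.
The Jacobi symbol (92|125) = -1 (Zolotarev) agrees.

-1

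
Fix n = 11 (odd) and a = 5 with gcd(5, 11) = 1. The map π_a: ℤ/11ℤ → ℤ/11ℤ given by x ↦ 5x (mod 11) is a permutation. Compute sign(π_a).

Trace 3: π^k(3) = [3, 4, 9, 1, 5] for k=0..4.
Cycle type of π: 5×2 + 1; total 3 cycles.
n − c = 11 − 3 = 8; sign = (−1)^8 = +1.

+1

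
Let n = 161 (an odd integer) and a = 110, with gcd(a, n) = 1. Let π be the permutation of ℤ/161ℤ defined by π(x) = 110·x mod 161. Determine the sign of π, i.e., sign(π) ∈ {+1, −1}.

-1

Trace 4: π^k(4) = [4, 118, 100, 52, 85, 12, 32] for k=0..6.
6 cycles of lengths [66, 66, 11, 11, 6, 1].
161 − 6 = 155 transpositions; sign(π) = (−1)^155 = -1.
(110|161)_J = -1 (Zolotarev's lemma cross-check).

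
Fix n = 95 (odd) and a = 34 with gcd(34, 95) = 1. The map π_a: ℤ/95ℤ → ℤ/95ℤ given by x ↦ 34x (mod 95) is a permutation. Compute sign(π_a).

-1

Trace 79: π^k(79) = [79, 26, 29, 36, 84, 6, 14] for k=0..6.
Cycle type of π: 18×5 + 2×2 + 1; total 8 cycles.
n − c = 95 − 8 = 87; sign = (−1)^87 = -1.
Check: (34/95) = -1 by Zolotarev.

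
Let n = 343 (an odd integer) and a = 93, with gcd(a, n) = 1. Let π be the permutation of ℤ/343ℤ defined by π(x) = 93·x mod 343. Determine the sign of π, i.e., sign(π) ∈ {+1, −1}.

+1

Start at x=233: 233 → 60 → 92 → 324 → 291 → 309 → 268 → … (one orbit).
π_93 has 7 disjoint cycles with lengths [147, 147, 21, 21, 3, 3, 1] on {0,…,342}.
7 cycles on 343: each ℓ→(−1)^(ℓ−1), product (−1)^336 = +1.
The Jacobi symbol (93|343) = +1 (Zolotarev) agrees.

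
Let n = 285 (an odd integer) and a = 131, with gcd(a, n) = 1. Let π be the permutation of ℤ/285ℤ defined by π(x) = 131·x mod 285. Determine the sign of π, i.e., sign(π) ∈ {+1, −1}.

-1

Start at x=271: 271 → 161 → 1 → 131 → 61 → 11 → 16 → … (one orbit).
Cycle type of π: 18×10 + 9×10 + 2×5 + 1×5; total 30 cycles.
With 30 cycles on 285 points, sign = (−1)^{285−30} = -1.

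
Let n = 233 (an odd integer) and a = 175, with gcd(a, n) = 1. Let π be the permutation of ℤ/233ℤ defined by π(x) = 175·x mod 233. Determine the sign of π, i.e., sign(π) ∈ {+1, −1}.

Start at x=51: 51 → 71 → 76 → 19 → 63 → 74 → 135 → … (one orbit).
Cycle lengths of π_175 on ℤ/233ℤ: [29, 29, 29, 29, 29, 29, 29, 29, 1]; 9 cycles in total.
Σ(ℓ_i−1) = 233−9 = 224; sign = (−1)^224 = +1.
(175|233)_J = +1 (Zolotarev's lemma cross-check).

+1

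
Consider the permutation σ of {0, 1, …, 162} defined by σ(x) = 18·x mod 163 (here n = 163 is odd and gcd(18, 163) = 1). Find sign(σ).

-1

Trace 62: π^k(62) = [62, 138, 39, 50, 85, 63, 156] for k=0..6.
Cycle type of π: 162 + 1; total 2 cycles.
2 cycles on 163: each ℓ→(−1)^(ℓ−1), product (−1)^161 = -1.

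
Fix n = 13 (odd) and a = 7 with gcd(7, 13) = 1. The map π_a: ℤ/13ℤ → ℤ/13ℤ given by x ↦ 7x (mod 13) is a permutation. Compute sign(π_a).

-1

Orbit of 1 under x↦7x: [1, 7, 10, 5, 9, 11, 12]… (length divides ord_13(7)).
Cycle lengths of π_7 on ℤ/13ℤ: [12, 1]; 2 cycles in total.
2 cycles on 13: each ℓ→(−1)^(ℓ−1), product (−1)^11 = -1.
The Jacobi symbol (7|13) = -1 (Zolotarev) agrees.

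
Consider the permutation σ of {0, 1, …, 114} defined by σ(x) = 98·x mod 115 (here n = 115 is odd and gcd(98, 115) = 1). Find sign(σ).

Orbit of 108 under x↦98x: [108, 4, 47, 6, 13, 9, 77]… (length divides ord_115(98)).
Cycle type of π: 44×2 + 11×2 + 4 + 1; total 6 cycles.
sign(π) = (−1)^{n − #cycles} = (−1)^{115−6} = (−1)^109 = -1.

-1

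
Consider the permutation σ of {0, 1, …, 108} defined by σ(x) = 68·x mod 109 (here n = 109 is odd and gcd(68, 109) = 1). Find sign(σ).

-1

Trace 64: π^k(64) = [64, 101, 1, 68, 46, 76, 45] for k=0..6.
Decompose π into cycles: lengths [12, 12, 12, 12, 12, 12, 12, 12, 12, 1] (10 cycles, including the fixed point 0).
10 cycles on 109: each ℓ→(−1)^(ℓ−1), product (−1)^99 = -1.
Zolotarev: (68|109) = -1, matching the cycle-count sign.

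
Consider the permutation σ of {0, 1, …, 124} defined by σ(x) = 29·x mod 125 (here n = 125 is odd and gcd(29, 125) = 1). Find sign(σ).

+1

Start at x=24: 24 → 71 → 59 → 86 → 119 → 76 → 79 → … (one orbit).
Cycle type of π: 50×2 + 10×2 + 2×2 + 1; total 7 cycles.
Σ(ℓ_i−1) = 125−7 = 118; sign = (−1)^118 = +1.
Check: (29/125) = +1 by Zolotarev.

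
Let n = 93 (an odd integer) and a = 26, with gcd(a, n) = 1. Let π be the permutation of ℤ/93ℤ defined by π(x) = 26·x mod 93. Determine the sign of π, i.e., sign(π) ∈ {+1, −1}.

Orbit of 25 under x↦26x: [25, 92, 67, 68, 1, 26]… (length divides ord_93(26)).
Decompose π into cycles: lengths [6, 6, 6, 6, 6, 6, 6, 6, 6, 6, 6, 6, 6, 6, 6, 2, 1] (17 cycles, including the fixed point 0).
93 − 17 = 76 transpositions; sign(π) = (−1)^76 = +1.
Via Zolotarev, sign(π_{26}) = (26|93) = +1.

+1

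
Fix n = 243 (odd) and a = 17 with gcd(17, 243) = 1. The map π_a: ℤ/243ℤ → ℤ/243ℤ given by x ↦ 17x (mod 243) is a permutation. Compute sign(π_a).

-1

Orbit of 118 under x↦17x: [118, 62, 82, 179, 127, 215, 10]… (length divides ord_243(17)).
The orbit structure of x ↦ 17x mod 243: 14 orbits of sizes [54, 54, 54, 18, 18, 18, 6, 6, 6, 2, 2, 2, 2, 1].
14 cycles on 243: each ℓ→(−1)^(ℓ−1), product (−1)^229 = -1.
The Jacobi symbol (17|243) = -1 (Zolotarev) agrees.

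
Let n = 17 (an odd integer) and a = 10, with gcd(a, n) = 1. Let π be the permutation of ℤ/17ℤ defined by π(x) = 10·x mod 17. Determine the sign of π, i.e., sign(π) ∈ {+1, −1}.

Start at x=6: 6 → 9 → 5 → 16 → 7 → 2 → 3 → … (one orbit).
π_10 has 2 disjoint cycles with lengths [16, 1] on {0,…,16}.
2 cycles on 17: each ℓ→(−1)^(ℓ−1), product (−1)^15 = -1.
Check: (10/17) = -1 by Zolotarev.

-1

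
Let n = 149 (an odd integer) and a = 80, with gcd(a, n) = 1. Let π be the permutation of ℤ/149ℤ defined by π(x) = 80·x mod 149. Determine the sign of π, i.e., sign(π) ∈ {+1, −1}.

Trace 37: π^k(37) = [37, 129, 39, 140, 25, 63, 123] for k=0..6.
Cycle type of π: 37×4 + 1; total 5 cycles.
sign(π) = (−1)^{n − #cycles} = (−1)^{149−5} = (−1)^144 = +1.
Zolotarev: (80|149) = +1, matching the cycle-count sign.

+1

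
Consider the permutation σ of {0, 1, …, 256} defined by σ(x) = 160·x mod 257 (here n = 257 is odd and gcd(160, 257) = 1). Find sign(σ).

Trace 118: π^k(118) = [118, 119, 22, 179, 113, 90, 8] for k=0..6.
Decompose π into cycles: lengths [256, 1] (2 cycles, including the fixed point 0).
With 2 cycles on 257 points, sign = (−1)^{257−2} = -1.
Zolotarev: (160|257) = -1, matching the cycle-count sign.

-1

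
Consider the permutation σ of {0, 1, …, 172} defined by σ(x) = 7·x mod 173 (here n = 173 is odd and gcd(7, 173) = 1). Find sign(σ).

Trace 103: π^k(103) = [103, 29, 30, 37, 86, 83, 62] for k=0..6.
Cycle lengths of π_7 on ℤ/173ℤ: [172, 1]; 2 cycles in total.
173 − 2 = 171 transpositions; sign(π) = (−1)^171 = -1.
The Jacobi symbol (7|173) = -1 (Zolotarev) agrees.

-1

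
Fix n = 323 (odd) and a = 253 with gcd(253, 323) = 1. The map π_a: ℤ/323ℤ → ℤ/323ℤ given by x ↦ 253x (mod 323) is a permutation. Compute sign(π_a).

Trace 157: π^k(157) = [157, 315, 237, 206, 115, 25, 188] for k=0..6.
π_253 has 9 disjoint cycles with lengths [72, 72, 72, 72, 9, 9, 8, 8, 1] on {0,…,322}.
Σ(ℓ_i−1) = 323−9 = 314; sign = (−1)^314 = +1.
(253|323)_J = +1 (Zolotarev's lemma cross-check).

+1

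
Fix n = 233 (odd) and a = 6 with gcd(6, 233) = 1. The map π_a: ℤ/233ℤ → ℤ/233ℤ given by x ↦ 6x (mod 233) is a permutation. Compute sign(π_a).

Orbit of 125 under x↦6x: [125, 51, 73, 205, 65, 157, 10]… (length divides ord_233(6)).
Cycle lengths of π_6 on ℤ/233ℤ: [232, 1]; 2 cycles in total.
Σ(ℓ_i−1) = 233−2 = 231; sign = (−1)^231 = -1.
The Jacobi symbol (6|233) = -1 (Zolotarev) agrees.

-1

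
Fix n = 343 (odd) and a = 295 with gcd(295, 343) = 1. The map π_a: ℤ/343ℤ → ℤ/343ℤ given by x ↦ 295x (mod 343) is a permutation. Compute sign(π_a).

Start at x=99: 99 → 50 → 1 → 295 → 246 → 197 → 148 → 99 (one orbit).
Cycle type of π: 7×42 + 1×49; total 91 cycles.
n − c = 343 − 91 = 252; sign = (−1)^252 = +1.
Via Zolotarev, sign(π_{295}) = (295|343) = +1.

+1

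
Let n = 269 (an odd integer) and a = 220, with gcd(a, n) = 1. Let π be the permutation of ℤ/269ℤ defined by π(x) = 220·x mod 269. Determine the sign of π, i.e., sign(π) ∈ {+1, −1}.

+1

Start at x=54: 54 → 44 → 265 → 196 → 80 → 115 → 14 → … (one orbit).
The orbit structure of x ↦ 220x mod 269: 5 orbits of sizes [67, 67, 67, 67, 1].
n − c = 269 − 5 = 264; sign = (−1)^264 = +1.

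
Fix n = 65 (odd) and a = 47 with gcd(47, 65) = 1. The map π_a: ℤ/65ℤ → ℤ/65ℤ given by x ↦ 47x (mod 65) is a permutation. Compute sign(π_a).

+1

Orbit of 64 under x↦47x: [64, 18, 1, 47]… (length divides ord_65(47)).
Cycle type of π: 4×16 + 1; total 17 cycles.
65 − 17 = 48 transpositions; sign(π) = (−1)^48 = +1.
(47|65)_J = +1 (Zolotarev's lemma cross-check).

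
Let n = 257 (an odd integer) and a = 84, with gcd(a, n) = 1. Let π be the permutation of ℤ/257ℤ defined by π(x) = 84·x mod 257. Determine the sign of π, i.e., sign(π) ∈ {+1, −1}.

+1

Orbit of 26 under x↦84x: [26, 128, 215, 70, 226, 223, 228]… (length divides ord_257(84)).
π_84 has 3 disjoint cycles with lengths [128, 128, 1] on {0,…,256}.
Σ(ℓ_i−1) = 257−3 = 254; sign = (−1)^254 = +1.
The Jacobi symbol (84|257) = +1 (Zolotarev) agrees.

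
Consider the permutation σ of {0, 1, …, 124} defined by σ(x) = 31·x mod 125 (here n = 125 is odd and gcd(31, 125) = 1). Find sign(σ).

+1

Trace 86: π^k(86) = [86, 41, 21, 26, 56, 111, 66] for k=0..6.
Cycle lengths of π_31 on ℤ/125ℤ: [25, 25, 25, 25, 5, 5, 5, 5, 1, 1, 1, 1, 1]; 13 cycles in total.
sign(π) = (−1)^{n − #cycles} = (−1)^{125−13} = (−1)^112 = +1.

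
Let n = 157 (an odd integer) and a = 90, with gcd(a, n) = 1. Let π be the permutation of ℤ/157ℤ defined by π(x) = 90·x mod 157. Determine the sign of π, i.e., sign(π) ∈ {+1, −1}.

Start at x=16: 16 → 27 → 75 → 156 → 67 → 64 → 108 → … (one orbit).
Decompose π into cycles: lengths [26, 26, 26, 26, 26, 26, 1] (7 cycles, including the fixed point 0).
Σ(ℓ_i−1) = 157−7 = 150; sign = (−1)^150 = +1.

+1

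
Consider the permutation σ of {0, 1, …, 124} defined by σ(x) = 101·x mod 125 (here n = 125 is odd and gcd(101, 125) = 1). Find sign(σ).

+1

Start at x=26: 26 → 1 → 101 → 76 → 51 → 26 (one orbit).
Decompose π into cycles: lengths [5, 5, 5, 5, 5, 5, 5, 5, 5, 5, 5, 5, 5, 5, 5, 5, 5, 5, 5, 5, 1, 1, 1, 1, 1, 1, 1, 1, 1, 1, 1, 1, 1, 1, 1, 1, 1, 1, 1, 1, 1, 1, 1, 1, 1] (45 cycles, including the fixed point 0).
n − c = 125 − 45 = 80; sign = (−1)^80 = +1.
Zolotarev: (101|125) = +1, matching the cycle-count sign.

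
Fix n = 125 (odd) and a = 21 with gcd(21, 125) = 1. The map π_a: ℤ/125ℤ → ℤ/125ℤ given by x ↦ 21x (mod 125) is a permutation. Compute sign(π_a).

+1

Trace 121: π^k(121) = [121, 41, 111, 81, 76, 96, 16] for k=0..6.
13 cycles of lengths [25, 25, 25, 25, 5, 5, 5, 5, 1, 1, 1, 1, 1].
Σ(ℓ_i−1) = 125−13 = 112; sign = (−1)^112 = +1.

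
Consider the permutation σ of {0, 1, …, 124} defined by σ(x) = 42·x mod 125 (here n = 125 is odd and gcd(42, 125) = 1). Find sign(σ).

Start at x=93: 93 → 31 → 52 → 59 → 103 → 76 → 67 → … (one orbit).
The orbit structure of x ↦ 42x mod 125: 4 orbits of sizes [100, 20, 4, 1].
With 4 cycles on 125 points, sign = (−1)^{125−4} = -1.

-1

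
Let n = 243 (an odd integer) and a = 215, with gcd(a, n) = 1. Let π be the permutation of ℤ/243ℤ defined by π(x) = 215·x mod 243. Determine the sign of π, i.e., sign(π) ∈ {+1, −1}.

Start at x=163: 163 → 53 → 217 → 242 → 28 → 188 → 82 → … (one orbit).
π_215 has 32 disjoint cycles with lengths [18, 18, 18, 18, 18, 18, 18, 18, 18, 6, 6, 6, 6, 6, 6, 6, 6, 6, 2, 2, 2, 2, 2, 2, 2, 2, 2, 2, 2, 2, 2, 1] on {0,…,242}.
243 − 32 = 211 transpositions; sign(π) = (−1)^211 = -1.

-1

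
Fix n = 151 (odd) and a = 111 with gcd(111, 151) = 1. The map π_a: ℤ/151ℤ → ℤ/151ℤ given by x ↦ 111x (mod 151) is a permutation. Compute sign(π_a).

-1

Orbit of 2 under x↦111x: [2, 71, 29, 48, 43, 92, 95]… (length divides ord_151(111)).
π_111 has 2 disjoint cycles with lengths [150, 1] on {0,…,150}.
sign(π) = (−1)^{n − #cycles} = (−1)^{151−2} = (−1)^149 = -1.
Check: (111/151) = -1 by Zolotarev.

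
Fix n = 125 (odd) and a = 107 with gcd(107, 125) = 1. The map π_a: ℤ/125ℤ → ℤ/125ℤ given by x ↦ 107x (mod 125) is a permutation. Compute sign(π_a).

-1

Start at x=49: 49 → 118 → 1 → 107 → 74 → 43 → 101 → … (one orbit).
Decompose π into cycles: lengths [20, 20, 20, 20, 20, 4, 4, 4, 4, 4, 4, 1] (12 cycles, including the fixed point 0).
With 12 cycles on 125 points, sign = (−1)^{125−12} = -1.
Zolotarev: (107|125) = -1, matching the cycle-count sign.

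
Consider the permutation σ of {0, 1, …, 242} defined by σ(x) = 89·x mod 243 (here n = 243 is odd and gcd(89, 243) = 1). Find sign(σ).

Trace 226: π^k(226) = [226, 188, 208, 44, 28, 62, 172] for k=0..6.
Cycle lengths of π_89 on ℤ/243ℤ: [54, 54, 54, 18, 18, 18, 6, 6, 6, 2, 2, 2, 2, 1]; 14 cycles in total.
243 − 14 = 229 transpositions; sign(π) = (−1)^229 = -1.
Check: (89/243) = -1 by Zolotarev.

-1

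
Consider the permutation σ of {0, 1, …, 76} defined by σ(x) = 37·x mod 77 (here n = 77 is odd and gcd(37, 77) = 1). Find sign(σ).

+1

Orbit of 25 under x↦37x: [25, 1, 37, 60, 64, 58, 67]… (length divides ord_77(37)).
9 cycles of lengths [15, 15, 15, 15, 5, 5, 3, 3, 1].
Σ(ℓ_i−1) = 77−9 = 68; sign = (−1)^68 = +1.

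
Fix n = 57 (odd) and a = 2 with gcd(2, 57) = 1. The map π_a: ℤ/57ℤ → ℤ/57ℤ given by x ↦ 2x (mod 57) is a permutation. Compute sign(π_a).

Orbit of 32 under x↦2x: [32, 7, 14, 28, 56, 55, 53]… (length divides ord_57(2)).
The orbit structure of x ↦ 2x mod 57: 5 orbits of sizes [18, 18, 18, 2, 1].
n − c = 57 − 5 = 52; sign = (−1)^52 = +1.
The Jacobi symbol (2|57) = +1 (Zolotarev) agrees.

+1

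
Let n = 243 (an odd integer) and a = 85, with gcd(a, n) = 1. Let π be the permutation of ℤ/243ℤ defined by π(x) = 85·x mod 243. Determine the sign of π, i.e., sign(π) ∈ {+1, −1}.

+1

Trace 208: π^k(208) = [208, 184, 88, 190, 112, 43, 10] for k=0..6.
The orbit structure of x ↦ 85x mod 243: 11 orbits of sizes [81, 81, 27, 27, 9, 9, 3, 3, 1, 1, 1].
sign(π) = (−1)^{n − #cycles} = (−1)^{243−11} = (−1)^232 = +1.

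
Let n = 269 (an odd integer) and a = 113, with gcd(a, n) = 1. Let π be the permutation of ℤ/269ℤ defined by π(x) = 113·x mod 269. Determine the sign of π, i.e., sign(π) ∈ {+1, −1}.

-1

Start at x=261: 261 → 172 → 68 → 152 → 229 → 53 → 71 → … (one orbit).
The orbit structure of x ↦ 113x mod 269: 2 orbits of sizes [268, 1].
Σ(ℓ_i−1) = 269−2 = 267; sign = (−1)^267 = -1.
Check: (113/269) = -1 by Zolotarev.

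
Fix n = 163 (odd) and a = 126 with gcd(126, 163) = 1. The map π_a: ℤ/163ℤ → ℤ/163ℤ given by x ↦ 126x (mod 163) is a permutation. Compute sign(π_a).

Trace 64: π^k(64) = [64, 77, 85, 115, 146, 140, 36] for k=0..6.
π_126 has 7 disjoint cycles with lengths [27, 27, 27, 27, 27, 27, 1] on {0,…,162}.
With 7 cycles on 163 points, sign = (−1)^{163−7} = +1.
The Jacobi symbol (126|163) = +1 (Zolotarev) agrees.

+1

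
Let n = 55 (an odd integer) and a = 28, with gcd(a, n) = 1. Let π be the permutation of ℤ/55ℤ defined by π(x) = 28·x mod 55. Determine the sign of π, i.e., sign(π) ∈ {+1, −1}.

Orbit of 2 under x↦28x: [2, 1, 28, 14, 7, 31, 43]… (length divides ord_55(28)).
Cycle type of π: 20×2 + 10 + 4 + 1; total 5 cycles.
Σ(ℓ_i−1) = 55−5 = 50; sign = (−1)^50 = +1.
The Jacobi symbol (28|55) = +1 (Zolotarev) agrees.

+1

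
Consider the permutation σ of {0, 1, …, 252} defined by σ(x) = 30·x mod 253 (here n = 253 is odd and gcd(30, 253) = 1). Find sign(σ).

+1

Start at x=210: 210 → 228 → 9 → 17 → 4 → 120 → 58 → … (one orbit).
The orbit structure of x ↦ 30x mod 253: 5 orbits of sizes [110, 110, 22, 10, 1].
5 cycles on 253: each ℓ→(−1)^(ℓ−1), product (−1)^248 = +1.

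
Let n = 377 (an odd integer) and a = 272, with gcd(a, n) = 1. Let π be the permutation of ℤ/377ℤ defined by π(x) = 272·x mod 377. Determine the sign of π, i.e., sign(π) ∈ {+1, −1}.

Start at x=337: 337 → 53 → 90 → 352 → 363 → 339 → 220 → … (one orbit).
Cycle type of π: 28×13 + 2×6 + 1; total 20 cycles.
377 − 20 = 357 transpositions; sign(π) = (−1)^357 = -1.
Check: (272/377) = -1 by Zolotarev.

-1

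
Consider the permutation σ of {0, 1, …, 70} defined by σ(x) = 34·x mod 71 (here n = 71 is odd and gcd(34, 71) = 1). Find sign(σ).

Trace 26: π^k(26) = [26, 32, 23, 1, 34, 20, 41] for k=0..6.
Decompose π into cycles: lengths [14, 14, 14, 14, 14, 1] (6 cycles, including the fixed point 0).
With 6 cycles on 71 points, sign = (−1)^{71−6} = -1.
(34|71)_J = -1 (Zolotarev's lemma cross-check).

-1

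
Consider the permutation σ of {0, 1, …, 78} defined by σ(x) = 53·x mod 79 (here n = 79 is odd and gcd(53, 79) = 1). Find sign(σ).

-1

Orbit of 37 under x↦53x: [37, 65, 48, 16, 58, 72, 24]… (length divides ord_79(53)).
The orbit structure of x ↦ 53x mod 79: 2 orbits of sizes [78, 1].
2 cycles on 79: each ℓ→(−1)^(ℓ−1), product (−1)^77 = -1.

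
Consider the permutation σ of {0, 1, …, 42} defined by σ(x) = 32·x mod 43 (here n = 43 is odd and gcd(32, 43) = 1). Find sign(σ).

Orbit of 21 under x↦32x: [21, 27, 4, 42, 11, 8, 41]… (length divides ord_43(32)).
Cycle type of π: 14×3 + 1; total 4 cycles.
sign(π) = (−1)^{n − #cycles} = (−1)^{43−4} = (−1)^39 = -1.
Check: (32/43) = -1 by Zolotarev.

-1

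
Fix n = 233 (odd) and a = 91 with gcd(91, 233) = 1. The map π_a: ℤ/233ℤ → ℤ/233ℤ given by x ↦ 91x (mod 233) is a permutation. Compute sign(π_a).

+1

Orbit of 170 under x↦91x: [170, 92, 217, 175, 81, 148, 187]… (length divides ord_233(91)).
The orbit structure of x ↦ 91x mod 233: 5 orbits of sizes [58, 58, 58, 58, 1].
sign(π) = (−1)^{n − #cycles} = (−1)^{233−5} = (−1)^228 = +1.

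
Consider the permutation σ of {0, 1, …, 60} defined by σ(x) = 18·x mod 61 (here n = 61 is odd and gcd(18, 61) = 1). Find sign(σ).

Trace 27: π^k(27) = [27, 59, 25, 23, 48, 10, 58] for k=0..6.
The orbit structure of x ↦ 18x mod 61: 2 orbits of sizes [60, 1].
Σ(ℓ_i−1) = 61−2 = 59; sign = (−1)^59 = -1.
The Jacobi symbol (18|61) = -1 (Zolotarev) agrees.

-1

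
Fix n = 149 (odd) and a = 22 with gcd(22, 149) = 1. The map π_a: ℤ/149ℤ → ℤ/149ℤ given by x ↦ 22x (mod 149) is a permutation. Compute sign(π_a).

+1

Orbit of 4 under x↦22x: [4, 88, 148, 127, 112, 80, 121]… (length divides ord_149(22)).
Cycle type of π: 74×2 + 1; total 3 cycles.
sign(π) = (−1)^{n − #cycles} = (−1)^{149−3} = (−1)^146 = +1.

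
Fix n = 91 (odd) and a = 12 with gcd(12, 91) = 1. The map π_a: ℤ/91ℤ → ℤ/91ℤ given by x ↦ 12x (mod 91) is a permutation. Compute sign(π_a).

-1

Start at x=38: 38 → 1 → 12 → 53 → 90 → 79 → 38 (one orbit).
Cycle type of π: 6×13 + 2×6 + 1; total 20 cycles.
Σ(ℓ_i−1) = 91−20 = 71; sign = (−1)^71 = -1.
(12|91)_J = -1 (Zolotarev's lemma cross-check).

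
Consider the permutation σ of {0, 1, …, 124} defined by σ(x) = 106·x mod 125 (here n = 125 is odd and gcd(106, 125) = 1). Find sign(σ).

Start at x=41: 41 → 96 → 51 → 31 → 36 → 66 → 121 → … (one orbit).
13 cycles of lengths [25, 25, 25, 25, 5, 5, 5, 5, 1, 1, 1, 1, 1].
n − c = 125 − 13 = 112; sign = (−1)^112 = +1.

+1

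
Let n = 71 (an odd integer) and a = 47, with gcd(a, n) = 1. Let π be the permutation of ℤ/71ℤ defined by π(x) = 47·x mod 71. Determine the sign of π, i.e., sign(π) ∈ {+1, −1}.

Orbit of 14 under x↦47x: [14, 19, 41, 10, 44, 9, 68]… (length divides ord_71(47)).
The orbit structure of x ↦ 47x mod 71: 2 orbits of sizes [70, 1].
71 − 2 = 69 transpositions; sign(π) = (−1)^69 = -1.
Via Zolotarev, sign(π_{47}) = (47|71) = -1.

-1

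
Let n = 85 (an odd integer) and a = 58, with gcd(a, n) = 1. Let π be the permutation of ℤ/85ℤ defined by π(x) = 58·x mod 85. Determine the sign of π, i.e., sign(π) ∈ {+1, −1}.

+1

Trace 1: π^k(1) = [1, 58, 49, 37, 21, 28, 9] for k=0..6.
The orbit structure of x ↦ 58x mod 85: 7 orbits of sizes [16, 16, 16, 16, 16, 4, 1].
sign(π) = (−1)^{n − #cycles} = (−1)^{85−7} = (−1)^78 = +1.
The Jacobi symbol (58|85) = +1 (Zolotarev) agrees.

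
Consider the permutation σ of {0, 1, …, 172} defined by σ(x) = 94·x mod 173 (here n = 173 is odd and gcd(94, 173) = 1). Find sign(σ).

-1

Trace 109: π^k(109) = [109, 39, 33, 161, 83, 17, 41] for k=0..6.
The orbit structure of x ↦ 94x mod 173: 2 orbits of sizes [172, 1].
With 2 cycles on 173 points, sign = (−1)^{173−2} = -1.
Check: (94/173) = -1 by Zolotarev.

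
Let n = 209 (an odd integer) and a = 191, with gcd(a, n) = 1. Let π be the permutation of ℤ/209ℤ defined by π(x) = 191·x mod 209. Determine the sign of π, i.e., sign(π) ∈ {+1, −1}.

Start at x=191: 191 → 115 → 20 → 58 → 1 → 191 (one orbit).
Decompose π into cycles: lengths [5, 5, 5, 5, 5, 5, 5, 5, 5, 5, 5, 5, 5, 5, 5, 5, 5, 5, 5, 5, 5, 5, 5, 5, 5, 5, 5, 5, 5, 5, 5, 5, 5, 5, 5, 5, 5, 5, 1, 1, 1, 1, 1, 1, 1, 1, 1, 1, 1, 1, 1, 1, 1, 1, 1, 1, 1] (57 cycles, including the fixed point 0).
n − c = 209 − 57 = 152; sign = (−1)^152 = +1.

+1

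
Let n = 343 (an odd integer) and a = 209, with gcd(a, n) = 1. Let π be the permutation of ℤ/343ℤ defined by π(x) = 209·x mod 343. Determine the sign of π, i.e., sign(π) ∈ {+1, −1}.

Orbit of 190 under x↦209x: [190, 265, 162, 244, 232, 125, 57]… (length divides ord_343(209)).
The orbit structure of x ↦ 209x mod 343: 10 orbits of sizes [98, 98, 98, 14, 14, 14, 2, 2, 2, 1].
10 cycles on 343: each ℓ→(−1)^(ℓ−1), product (−1)^333 = -1.
Check: (209/343) = -1 by Zolotarev.

-1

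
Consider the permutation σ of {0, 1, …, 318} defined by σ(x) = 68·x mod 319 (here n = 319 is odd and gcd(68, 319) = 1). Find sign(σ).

+1

Trace 312: π^k(312) = [312, 162, 170, 76, 64, 205, 223] for k=0..6.
π_68 has 5 disjoint cycles with lengths [140, 140, 28, 10, 1] on {0,…,318}.
Σ(ℓ_i−1) = 319−5 = 314; sign = (−1)^314 = +1.
(68|319)_J = +1 (Zolotarev's lemma cross-check).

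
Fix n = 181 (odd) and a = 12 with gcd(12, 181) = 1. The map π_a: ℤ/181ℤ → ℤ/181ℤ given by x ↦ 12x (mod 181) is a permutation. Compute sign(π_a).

Start at x=20: 20 → 59 → 165 → 170 → 49 → 45 → 178 → … (one orbit).
Decompose π into cycles: lengths [90, 90, 1] (3 cycles, including the fixed point 0).
With 3 cycles on 181 points, sign = (−1)^{181−3} = +1.
The Jacobi symbol (12|181) = +1 (Zolotarev) agrees.

+1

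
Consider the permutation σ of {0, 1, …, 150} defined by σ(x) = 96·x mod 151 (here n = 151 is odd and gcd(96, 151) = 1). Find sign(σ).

Orbit of 36 under x↦96x: [36, 134, 29, 66, 145, 28, 121]… (length divides ord_151(96)).
2 cycles of lengths [150, 1].
n − c = 151 − 2 = 149; sign = (−1)^149 = -1.
Check: (96/151) = -1 by Zolotarev.

-1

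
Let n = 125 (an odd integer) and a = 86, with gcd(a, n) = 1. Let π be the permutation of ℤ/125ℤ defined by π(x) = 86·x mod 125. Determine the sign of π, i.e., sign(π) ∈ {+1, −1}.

Trace 81: π^k(81) = [81, 91, 76, 36, 96, 6, 16] for k=0..6.
Cycle type of π: 25×4 + 5×4 + 1×5; total 13 cycles.
13 cycles on 125: each ℓ→(−1)^(ℓ−1), product (−1)^112 = +1.
Zolotarev: (86|125) = +1, matching the cycle-count sign.

+1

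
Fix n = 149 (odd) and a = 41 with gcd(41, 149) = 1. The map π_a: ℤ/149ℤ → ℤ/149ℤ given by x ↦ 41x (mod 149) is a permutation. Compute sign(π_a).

Orbit of 15 under x↦41x: [15, 19, 34, 53, 87, 140, 78]… (length divides ord_149(41)).
Cycle lengths of π_41 on ℤ/149ℤ: [148, 1]; 2 cycles in total.
2 cycles on 149: each ℓ→(−1)^(ℓ−1), product (−1)^147 = -1.
Via Zolotarev, sign(π_{41}) = (41|149) = -1.

-1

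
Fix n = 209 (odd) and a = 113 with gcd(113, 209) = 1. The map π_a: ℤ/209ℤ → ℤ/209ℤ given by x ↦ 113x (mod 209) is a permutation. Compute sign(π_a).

-1

Start at x=58: 58 → 75 → 115 → 37 → 1 → 113 → 20 → … (one orbit).
Cycle lengths of π_113 on ℤ/209ℤ: [10, 10, 10, 10, 10, 10, 10, 10, 10, 10, 10, 10, 10, 10, 10, 10, 10, 10, 5, 5, 2, 2, 2, 2, 2, 2, 2, 2, 2, 1]; 30 cycles in total.
30 cycles on 209: each ℓ→(−1)^(ℓ−1), product (−1)^179 = -1.
Check: (113/209) = -1 by Zolotarev.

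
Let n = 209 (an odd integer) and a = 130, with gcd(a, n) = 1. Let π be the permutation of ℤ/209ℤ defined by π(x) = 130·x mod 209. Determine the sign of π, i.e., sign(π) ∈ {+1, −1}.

Start at x=119: 119 → 4 → 102 → 93 → 177 → 20 → 92 → … (one orbit).
Decompose π into cycles: lengths [45, 45, 45, 45, 9, 9, 5, 5, 1] (9 cycles, including the fixed point 0).
n − c = 209 − 9 = 200; sign = (−1)^200 = +1.

+1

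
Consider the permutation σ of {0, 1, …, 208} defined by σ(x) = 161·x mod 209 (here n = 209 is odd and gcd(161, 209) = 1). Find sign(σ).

Trace 96: π^k(96) = [96, 199, 62, 159, 101, 168, 87] for k=0..6.
The orbit structure of x ↦ 161x mod 209: 6 orbits of sizes [90, 90, 10, 9, 9, 1].
Σ(ℓ_i−1) = 209−6 = 203; sign = (−1)^203 = -1.
Zolotarev: (161|209) = -1, matching the cycle-count sign.

-1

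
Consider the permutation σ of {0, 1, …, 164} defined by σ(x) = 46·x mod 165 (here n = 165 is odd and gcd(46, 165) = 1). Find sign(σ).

-1

Orbit of 106 under x↦46x: [106, 91, 61, 1, 46, 136, 151]… (length divides ord_165(46)).
The orbit structure of x ↦ 46x mod 165: 30 orbits of sizes [10, 10, 10, 10, 10, 10, 10, 10, 10, 10, 10, 10, 10, 10, 10, 1, 1, 1, 1, 1, 1, 1, 1, 1, 1, 1, 1, 1, 1, 1].
165 − 30 = 135 transpositions; sign(π) = (−1)^135 = -1.
Check: (46/165) = -1 by Zolotarev.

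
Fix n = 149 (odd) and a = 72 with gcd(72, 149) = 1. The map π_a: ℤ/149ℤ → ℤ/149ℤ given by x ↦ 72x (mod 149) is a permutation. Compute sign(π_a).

Orbit of 145 under x↦72x: [145, 10, 124, 137, 30, 74, 113]… (length divides ord_149(72)).
Cycle lengths of π_72 on ℤ/149ℤ: [148, 1]; 2 cycles in total.
2 cycles on 149: each ℓ→(−1)^(ℓ−1), product (−1)^147 = -1.
Check: (72/149) = -1 by Zolotarev.

-1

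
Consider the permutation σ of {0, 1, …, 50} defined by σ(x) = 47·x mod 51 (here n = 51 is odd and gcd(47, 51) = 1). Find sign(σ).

Start at x=38: 38 → 1 → 47 → 16 → 38 (one orbit).
Cycle lengths of π_47 on ℤ/51ℤ: [4, 4, 4, 4, 4, 4, 4, 4, 4, 4, 4, 4, 2, 1]; 14 cycles in total.
With 14 cycles on 51 points, sign = (−1)^{51−14} = -1.

-1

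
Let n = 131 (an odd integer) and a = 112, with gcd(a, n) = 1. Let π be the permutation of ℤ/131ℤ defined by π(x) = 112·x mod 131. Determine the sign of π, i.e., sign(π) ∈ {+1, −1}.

+1

Orbit of 62 under x↦112x: [62, 1, 112, 99, 84, 107, 63]… (length divides ord_131(112)).
Cycle lengths of π_112 on ℤ/131ℤ: [13, 13, 13, 13, 13, 13, 13, 13, 13, 13, 1]; 11 cycles in total.
131 − 11 = 120 transpositions; sign(π) = (−1)^120 = +1.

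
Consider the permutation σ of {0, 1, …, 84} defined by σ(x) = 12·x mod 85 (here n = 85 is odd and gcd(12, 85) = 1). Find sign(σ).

Start at x=16: 16 → 22 → 9 → 23 → 21 → 82 → 49 → … (one orbit).
π_12 has 7 disjoint cycles with lengths [16, 16, 16, 16, 16, 4, 1] on {0,…,84}.
85 − 7 = 78 transpositions; sign(π) = (−1)^78 = +1.

+1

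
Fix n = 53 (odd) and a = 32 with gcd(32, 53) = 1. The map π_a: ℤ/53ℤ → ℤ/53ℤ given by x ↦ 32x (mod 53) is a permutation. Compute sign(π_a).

Orbit of 9 under x↦32x: [9, 23, 47, 20, 4, 22, 15]… (length divides ord_53(32)).
π_32 has 2 disjoint cycles with lengths [52, 1] on {0,…,52}.
2 cycles on 53: each ℓ→(−1)^(ℓ−1), product (−1)^51 = -1.

-1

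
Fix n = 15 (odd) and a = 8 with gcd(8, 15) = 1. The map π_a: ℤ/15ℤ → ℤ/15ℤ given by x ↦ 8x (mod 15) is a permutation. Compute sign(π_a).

Trace 8: π^k(8) = [8, 4, 2, 1] for k=0..3.
π_8 has 5 disjoint cycles with lengths [4, 4, 4, 2, 1] on {0,…,14}.
Σ(ℓ_i−1) = 15−5 = 10; sign = (−1)^10 = +1.

+1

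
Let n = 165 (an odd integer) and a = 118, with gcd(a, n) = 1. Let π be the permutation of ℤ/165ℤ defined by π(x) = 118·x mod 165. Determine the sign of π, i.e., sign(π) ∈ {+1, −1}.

Orbit of 7 under x↦118x: [7, 1, 118, 64, 127, 136, 43]… (length divides ord_165(118)).
Cycle type of π: 20×6 + 10×3 + 4×3 + 1×3; total 15 cycles.
Σ(ℓ_i−1) = 165−15 = 150; sign = (−1)^150 = +1.
(118|165)_J = +1 (Zolotarev's lemma cross-check).

+1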